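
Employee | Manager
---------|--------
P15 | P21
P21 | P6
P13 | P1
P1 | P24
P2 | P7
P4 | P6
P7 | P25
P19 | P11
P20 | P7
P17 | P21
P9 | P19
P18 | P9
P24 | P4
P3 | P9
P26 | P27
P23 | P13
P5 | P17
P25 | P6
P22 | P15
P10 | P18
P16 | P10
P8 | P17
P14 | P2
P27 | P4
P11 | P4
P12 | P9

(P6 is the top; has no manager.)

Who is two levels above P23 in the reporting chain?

P1

P23 reports to P13, and P13 reports to P1. So P23's skip-level manager is P1.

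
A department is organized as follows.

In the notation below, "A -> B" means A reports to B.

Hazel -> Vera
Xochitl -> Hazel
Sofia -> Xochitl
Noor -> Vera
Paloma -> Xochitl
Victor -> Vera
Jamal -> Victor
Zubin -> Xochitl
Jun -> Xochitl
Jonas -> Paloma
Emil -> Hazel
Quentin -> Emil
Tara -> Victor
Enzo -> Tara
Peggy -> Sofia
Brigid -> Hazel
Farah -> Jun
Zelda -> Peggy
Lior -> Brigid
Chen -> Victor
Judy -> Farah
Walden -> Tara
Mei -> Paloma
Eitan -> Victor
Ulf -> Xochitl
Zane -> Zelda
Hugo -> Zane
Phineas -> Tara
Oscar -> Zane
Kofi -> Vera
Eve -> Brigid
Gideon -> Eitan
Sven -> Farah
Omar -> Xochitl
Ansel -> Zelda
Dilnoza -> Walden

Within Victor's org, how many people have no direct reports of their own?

The people in Victor's organization with no one reporting to them are Gideon, Chen, Phineas, Dilnoza, Enzo, Jamal. That is 6.

6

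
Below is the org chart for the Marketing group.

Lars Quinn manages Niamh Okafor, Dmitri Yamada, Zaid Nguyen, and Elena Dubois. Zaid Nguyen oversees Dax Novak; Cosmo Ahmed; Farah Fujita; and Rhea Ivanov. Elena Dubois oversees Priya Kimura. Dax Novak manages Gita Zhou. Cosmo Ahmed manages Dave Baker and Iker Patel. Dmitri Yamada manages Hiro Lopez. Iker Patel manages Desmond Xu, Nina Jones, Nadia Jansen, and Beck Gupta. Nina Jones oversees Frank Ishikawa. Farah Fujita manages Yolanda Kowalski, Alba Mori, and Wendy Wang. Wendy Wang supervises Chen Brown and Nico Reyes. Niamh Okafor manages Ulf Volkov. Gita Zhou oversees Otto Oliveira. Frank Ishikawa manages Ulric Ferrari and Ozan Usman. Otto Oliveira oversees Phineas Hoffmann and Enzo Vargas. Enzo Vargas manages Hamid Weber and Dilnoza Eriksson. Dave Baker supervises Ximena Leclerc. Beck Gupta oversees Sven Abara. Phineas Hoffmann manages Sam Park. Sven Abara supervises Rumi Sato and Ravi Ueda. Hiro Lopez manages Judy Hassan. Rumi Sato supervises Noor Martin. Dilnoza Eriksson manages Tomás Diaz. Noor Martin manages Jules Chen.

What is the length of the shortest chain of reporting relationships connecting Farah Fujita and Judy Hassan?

5

Farah Fujita is 2 levels below Lars Quinn, and Judy Hassan is 3 levels below Lars Quinn (their lowest common manager). The shortest path runs up from Farah Fujita to Lars Quinn and back down to Judy Hassan: 2 + 3 = 5 links.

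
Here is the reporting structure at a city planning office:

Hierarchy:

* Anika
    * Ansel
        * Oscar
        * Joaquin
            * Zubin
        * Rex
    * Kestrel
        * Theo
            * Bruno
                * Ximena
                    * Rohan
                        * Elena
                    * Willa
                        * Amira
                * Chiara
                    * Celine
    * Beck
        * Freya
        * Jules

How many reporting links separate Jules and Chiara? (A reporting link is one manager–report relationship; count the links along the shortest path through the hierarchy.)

Jules is 2 levels below Anika, and Chiara is 4 levels below Anika (their lowest common manager). The shortest path runs up from Jules to Anika and back down to Chiara: 2 + 4 = 6 links.

6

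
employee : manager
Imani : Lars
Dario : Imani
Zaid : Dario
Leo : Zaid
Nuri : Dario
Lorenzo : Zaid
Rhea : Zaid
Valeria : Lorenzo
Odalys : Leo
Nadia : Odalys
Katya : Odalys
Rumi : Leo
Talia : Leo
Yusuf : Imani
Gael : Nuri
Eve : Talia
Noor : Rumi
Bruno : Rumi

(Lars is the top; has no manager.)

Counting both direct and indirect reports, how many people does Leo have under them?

Leo directly manages Odalys, Rumi, Talia. Under Odalys: Katya, Nadia (2). Under Rumi: Bruno, Noor (2). Under Talia: Eve (1). So Leo's organization is 3 direct reports plus everyone under them: 3 + 3 + 2 = 8.

8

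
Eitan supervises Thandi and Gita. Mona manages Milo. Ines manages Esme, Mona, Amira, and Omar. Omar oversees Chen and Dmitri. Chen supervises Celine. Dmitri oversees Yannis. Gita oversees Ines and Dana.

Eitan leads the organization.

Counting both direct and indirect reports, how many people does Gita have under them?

11

Gita directly manages Ines, Dana. Under Ines: Mona, Milo, Esme, Amira, Omar, Dmitri, Yannis, Chen, Celine (9). Dana has no reports. So Gita's organization is 2 direct reports plus everyone under them: 10 + 1 = 11.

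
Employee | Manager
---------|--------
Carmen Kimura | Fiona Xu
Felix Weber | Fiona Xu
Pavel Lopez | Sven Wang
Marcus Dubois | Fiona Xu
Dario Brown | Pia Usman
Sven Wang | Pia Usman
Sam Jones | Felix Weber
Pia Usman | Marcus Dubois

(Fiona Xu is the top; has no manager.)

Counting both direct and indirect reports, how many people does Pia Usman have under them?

Pia Usman directly manages Sven Wang, Dario Brown. Under Sven Wang: Pavel Lopez (1). Dario Brown has no reports. So Pia Usman's organization is 2 direct reports plus everyone under them: 2 + 1 = 3.

3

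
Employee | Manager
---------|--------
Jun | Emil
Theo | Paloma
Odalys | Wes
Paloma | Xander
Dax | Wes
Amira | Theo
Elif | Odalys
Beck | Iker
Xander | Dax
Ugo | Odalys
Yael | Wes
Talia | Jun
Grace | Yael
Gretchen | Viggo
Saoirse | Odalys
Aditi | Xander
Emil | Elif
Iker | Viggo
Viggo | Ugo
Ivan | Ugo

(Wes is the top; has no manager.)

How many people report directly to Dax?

Dax directly manages Xander. That is 1 direct report.

1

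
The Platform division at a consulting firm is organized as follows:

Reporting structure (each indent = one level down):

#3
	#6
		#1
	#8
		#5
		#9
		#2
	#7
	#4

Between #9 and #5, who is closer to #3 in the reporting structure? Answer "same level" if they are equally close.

same level

Both #9 and #5 are 2 levels below #3.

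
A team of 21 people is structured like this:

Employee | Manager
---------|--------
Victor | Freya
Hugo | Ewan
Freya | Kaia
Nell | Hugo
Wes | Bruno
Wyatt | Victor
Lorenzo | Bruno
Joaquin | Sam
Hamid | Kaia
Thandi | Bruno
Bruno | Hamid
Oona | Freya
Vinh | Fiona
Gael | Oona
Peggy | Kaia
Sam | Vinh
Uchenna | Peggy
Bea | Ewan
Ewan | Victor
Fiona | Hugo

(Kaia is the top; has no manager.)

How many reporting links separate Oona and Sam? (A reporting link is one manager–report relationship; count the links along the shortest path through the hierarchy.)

7

Oona is 1 level below Freya, and Sam is 6 levels below Freya (their lowest common manager). The shortest path runs up from Oona to Freya and back down to Sam: 1 + 6 = 7 links.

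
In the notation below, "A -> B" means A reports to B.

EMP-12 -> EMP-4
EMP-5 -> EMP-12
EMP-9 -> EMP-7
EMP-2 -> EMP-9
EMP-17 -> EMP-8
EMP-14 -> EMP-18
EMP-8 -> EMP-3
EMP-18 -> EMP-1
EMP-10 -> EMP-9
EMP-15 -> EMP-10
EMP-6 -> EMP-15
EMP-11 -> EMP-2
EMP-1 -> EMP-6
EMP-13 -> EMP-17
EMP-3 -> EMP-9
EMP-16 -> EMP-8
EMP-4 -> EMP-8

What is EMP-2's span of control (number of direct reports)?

EMP-2 directly manages EMP-11. That is 1 direct report.

1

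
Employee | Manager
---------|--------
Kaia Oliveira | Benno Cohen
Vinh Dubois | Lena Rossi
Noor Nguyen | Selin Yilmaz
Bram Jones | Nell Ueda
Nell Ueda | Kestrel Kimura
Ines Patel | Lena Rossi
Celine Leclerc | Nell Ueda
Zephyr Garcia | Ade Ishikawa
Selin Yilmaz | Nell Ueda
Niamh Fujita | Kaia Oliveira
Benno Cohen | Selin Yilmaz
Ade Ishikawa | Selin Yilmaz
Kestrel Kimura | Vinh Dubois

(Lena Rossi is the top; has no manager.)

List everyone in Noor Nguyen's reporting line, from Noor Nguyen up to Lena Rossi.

Noor Nguyen -> Selin Yilmaz -> Nell Ueda -> Kestrel Kimura -> Vinh Dubois -> Lena Rossi

Noor Nguyen reports to Selin Yilmaz. Selin Yilmaz reports to Nell Ueda. Nell Ueda reports to Kestrel Kimura. Kestrel Kimura reports to Vinh Dubois. Vinh Dubois reports to Lena Rossi. Lena Rossi is at the top.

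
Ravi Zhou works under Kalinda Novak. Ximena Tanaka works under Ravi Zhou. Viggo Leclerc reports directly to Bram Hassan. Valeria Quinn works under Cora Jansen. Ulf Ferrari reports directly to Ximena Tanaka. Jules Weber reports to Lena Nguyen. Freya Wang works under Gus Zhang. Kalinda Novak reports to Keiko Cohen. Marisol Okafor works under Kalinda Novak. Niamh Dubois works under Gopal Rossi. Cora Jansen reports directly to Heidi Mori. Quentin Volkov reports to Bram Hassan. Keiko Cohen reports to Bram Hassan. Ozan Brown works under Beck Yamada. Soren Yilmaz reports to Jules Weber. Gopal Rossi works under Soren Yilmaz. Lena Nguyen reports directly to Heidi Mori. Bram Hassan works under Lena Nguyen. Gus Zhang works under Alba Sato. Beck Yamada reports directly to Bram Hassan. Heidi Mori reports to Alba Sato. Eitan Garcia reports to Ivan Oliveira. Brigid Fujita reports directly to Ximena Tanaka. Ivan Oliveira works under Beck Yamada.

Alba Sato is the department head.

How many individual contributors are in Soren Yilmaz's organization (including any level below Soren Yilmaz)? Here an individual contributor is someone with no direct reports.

1

The only person in Soren Yilmaz's organization with no one reporting to them is Niamh Dubois. That is 1.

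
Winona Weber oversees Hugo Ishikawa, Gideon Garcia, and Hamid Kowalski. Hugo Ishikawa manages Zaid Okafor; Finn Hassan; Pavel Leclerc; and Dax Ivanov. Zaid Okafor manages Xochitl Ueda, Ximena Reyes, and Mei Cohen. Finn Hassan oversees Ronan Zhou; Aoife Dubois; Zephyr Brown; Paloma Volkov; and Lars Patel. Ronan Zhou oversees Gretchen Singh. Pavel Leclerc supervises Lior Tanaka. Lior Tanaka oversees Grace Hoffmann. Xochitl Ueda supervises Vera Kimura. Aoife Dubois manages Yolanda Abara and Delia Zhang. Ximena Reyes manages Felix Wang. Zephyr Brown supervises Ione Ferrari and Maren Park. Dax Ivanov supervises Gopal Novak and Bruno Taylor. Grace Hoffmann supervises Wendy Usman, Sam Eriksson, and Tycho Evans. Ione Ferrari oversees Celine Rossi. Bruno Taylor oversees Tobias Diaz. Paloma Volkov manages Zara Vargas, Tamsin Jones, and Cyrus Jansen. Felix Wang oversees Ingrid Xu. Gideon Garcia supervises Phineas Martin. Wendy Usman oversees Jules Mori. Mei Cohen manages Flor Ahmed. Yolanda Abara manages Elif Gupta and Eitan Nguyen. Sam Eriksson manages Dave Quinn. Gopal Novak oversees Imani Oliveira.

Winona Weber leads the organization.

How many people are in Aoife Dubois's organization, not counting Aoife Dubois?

Aoife Dubois directly manages Yolanda Abara, Delia Zhang. Under Yolanda Abara: Eitan Nguyen, Elif Gupta (2). Delia Zhang has no reports. So Aoife Dubois's organization is 2 direct reports plus everyone under them: 3 + 1 = 4.

4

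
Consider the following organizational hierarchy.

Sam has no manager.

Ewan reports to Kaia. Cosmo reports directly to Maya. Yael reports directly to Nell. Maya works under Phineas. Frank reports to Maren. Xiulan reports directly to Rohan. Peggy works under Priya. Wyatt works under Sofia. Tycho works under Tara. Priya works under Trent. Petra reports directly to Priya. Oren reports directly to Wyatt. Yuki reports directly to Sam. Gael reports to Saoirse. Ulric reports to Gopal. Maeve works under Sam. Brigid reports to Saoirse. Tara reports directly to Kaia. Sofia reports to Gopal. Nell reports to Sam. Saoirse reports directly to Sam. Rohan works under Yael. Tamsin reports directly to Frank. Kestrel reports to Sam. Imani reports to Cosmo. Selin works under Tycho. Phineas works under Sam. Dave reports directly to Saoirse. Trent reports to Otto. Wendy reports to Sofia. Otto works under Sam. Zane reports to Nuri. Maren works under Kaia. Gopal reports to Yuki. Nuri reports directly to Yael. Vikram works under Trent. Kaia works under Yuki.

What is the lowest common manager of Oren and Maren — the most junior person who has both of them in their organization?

Oren's chain of managers is Wyatt, Sofia, Gopal, Yuki, Sam. Maren's chain of managers is Kaia, Yuki, Sam. The first manager that appears in both chains is Yuki.

Yuki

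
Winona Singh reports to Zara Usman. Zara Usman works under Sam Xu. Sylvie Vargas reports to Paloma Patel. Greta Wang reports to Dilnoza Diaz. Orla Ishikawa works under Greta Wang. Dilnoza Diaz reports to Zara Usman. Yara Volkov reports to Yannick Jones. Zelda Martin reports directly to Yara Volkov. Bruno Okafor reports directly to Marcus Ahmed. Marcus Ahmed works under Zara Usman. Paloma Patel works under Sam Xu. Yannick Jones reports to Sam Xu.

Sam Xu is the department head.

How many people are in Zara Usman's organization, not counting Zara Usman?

Zara Usman directly manages Dilnoza Diaz, Marcus Ahmed, Winona Singh. Under Dilnoza Diaz: Greta Wang, Orla Ishikawa (2). Under Marcus Ahmed: Bruno Okafor (1). Winona Singh has no reports. So Zara Usman's organization is 3 direct reports plus everyone under them: 3 + 2 + 1 = 6.

6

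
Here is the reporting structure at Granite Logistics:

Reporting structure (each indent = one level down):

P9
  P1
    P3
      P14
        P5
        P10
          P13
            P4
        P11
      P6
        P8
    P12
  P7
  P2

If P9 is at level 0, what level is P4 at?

Chain from P4 up to P9: P4 → P13 → P10 → P14 → P3 → P1 → P9. That is 6 steps up, so P4 is 6 levels below P9.

6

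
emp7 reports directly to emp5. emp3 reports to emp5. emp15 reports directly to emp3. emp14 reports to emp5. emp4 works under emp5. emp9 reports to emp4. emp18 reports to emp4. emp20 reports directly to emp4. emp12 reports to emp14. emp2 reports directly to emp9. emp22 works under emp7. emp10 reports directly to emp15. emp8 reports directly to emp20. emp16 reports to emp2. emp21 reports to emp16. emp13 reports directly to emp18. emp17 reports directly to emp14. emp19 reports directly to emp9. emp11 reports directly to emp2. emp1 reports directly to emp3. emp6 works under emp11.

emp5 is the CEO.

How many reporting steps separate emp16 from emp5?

4

Chain from emp16 up to emp5: emp16 → emp2 → emp9 → emp4 → emp5. That is 4 steps up, so emp16 is 4 levels below emp5.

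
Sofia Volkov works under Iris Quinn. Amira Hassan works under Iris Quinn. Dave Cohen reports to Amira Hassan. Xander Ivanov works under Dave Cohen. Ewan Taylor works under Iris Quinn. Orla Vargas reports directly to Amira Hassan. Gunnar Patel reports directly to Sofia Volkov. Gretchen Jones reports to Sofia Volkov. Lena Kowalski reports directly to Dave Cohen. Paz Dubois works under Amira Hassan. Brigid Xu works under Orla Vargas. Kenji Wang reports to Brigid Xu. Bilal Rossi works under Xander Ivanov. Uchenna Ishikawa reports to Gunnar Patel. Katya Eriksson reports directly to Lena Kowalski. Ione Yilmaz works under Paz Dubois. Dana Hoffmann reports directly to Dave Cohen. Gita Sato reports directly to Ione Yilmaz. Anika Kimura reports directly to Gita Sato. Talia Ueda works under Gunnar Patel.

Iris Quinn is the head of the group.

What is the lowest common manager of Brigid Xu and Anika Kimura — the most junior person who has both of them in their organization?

Brigid Xu's chain of managers is Orla Vargas, Amira Hassan, Iris Quinn. Anika Kimura's chain of managers is Gita Sato, Ione Yilmaz, Paz Dubois, Amira Hassan, Iris Quinn. The first manager that appears in both chains is Amira Hassan.

Amira Hassan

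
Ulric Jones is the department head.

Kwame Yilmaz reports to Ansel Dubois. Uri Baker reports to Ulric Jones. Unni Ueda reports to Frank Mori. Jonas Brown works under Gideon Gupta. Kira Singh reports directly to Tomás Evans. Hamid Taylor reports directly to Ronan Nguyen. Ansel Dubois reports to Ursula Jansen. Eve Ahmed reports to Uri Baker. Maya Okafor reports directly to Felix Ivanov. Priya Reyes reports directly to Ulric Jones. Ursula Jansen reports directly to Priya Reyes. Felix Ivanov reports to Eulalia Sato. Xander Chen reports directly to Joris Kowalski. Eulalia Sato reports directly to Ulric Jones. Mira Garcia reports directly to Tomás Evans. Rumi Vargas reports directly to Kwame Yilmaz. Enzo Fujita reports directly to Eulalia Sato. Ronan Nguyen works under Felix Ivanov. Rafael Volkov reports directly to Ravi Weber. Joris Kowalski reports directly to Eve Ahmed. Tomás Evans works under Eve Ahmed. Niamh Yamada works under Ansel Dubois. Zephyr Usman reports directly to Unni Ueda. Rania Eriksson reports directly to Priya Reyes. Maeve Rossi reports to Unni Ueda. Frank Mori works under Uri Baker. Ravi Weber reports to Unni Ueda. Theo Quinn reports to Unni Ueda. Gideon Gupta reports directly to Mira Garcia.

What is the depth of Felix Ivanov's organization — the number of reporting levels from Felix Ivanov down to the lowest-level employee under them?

2

The longest chain under Felix Ivanov runs Felix Ivanov → Ronan Nguyen → Hamid Taylor, which is 2 levels below Felix Ivanov.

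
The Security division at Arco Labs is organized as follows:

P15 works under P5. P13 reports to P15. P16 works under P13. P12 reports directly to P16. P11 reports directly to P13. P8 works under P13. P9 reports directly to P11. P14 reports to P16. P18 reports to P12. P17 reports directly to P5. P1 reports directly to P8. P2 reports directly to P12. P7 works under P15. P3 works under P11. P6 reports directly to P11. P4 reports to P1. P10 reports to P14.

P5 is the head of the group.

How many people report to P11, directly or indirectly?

P11 directly manages P9, P3, P6. P9 has no reports. P3 has no reports. P6 has no reports. So P11's organization is 3 direct reports plus everyone under them: 1 + 1 + 1 = 3.

3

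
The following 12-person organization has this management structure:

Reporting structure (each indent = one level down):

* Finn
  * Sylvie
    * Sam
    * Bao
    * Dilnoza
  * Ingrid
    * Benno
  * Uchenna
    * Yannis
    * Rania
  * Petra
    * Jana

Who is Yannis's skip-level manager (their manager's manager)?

Yannis reports to Uchenna, and Uchenna reports to Finn. So Yannis's skip-level manager is Finn.

Finn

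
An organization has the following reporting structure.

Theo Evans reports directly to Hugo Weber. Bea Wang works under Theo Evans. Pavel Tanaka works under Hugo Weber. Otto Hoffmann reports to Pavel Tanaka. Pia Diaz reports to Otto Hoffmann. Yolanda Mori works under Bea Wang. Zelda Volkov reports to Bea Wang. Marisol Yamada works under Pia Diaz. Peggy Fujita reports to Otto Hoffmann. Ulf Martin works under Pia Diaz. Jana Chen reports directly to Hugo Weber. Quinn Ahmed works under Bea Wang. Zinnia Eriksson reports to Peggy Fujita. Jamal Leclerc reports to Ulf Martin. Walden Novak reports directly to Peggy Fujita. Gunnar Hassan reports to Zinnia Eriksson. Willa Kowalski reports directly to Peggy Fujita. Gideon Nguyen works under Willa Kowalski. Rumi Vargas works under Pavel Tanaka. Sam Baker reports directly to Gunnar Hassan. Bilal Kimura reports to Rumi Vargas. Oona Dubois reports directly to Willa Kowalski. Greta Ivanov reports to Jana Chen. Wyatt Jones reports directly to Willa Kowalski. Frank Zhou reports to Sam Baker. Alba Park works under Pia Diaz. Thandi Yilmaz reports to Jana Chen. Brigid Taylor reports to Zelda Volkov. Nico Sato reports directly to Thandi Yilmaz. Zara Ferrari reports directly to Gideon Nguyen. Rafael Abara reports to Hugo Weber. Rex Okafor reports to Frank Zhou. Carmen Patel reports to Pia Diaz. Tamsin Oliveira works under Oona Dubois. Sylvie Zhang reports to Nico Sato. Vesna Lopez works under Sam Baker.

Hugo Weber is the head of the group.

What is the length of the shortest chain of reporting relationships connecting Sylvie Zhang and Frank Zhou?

Sylvie Zhang is 4 levels below Hugo Weber, and Frank Zhou is 7 levels below Hugo Weber (their lowest common manager). The shortest path runs up from Sylvie Zhang to Hugo Weber and back down to Frank Zhou: 4 + 7 = 11 links.

11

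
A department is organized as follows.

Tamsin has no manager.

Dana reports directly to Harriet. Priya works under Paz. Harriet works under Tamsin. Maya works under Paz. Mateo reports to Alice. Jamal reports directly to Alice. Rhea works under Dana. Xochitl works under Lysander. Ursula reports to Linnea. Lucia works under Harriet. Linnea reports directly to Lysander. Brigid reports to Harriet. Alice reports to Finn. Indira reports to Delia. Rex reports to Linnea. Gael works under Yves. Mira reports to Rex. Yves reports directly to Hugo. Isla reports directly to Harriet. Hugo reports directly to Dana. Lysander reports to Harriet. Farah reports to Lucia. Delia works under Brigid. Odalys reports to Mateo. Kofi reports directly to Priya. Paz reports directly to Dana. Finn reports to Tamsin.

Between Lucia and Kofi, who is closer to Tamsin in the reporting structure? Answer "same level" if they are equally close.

Lucia

Lucia is 2 levels below Tamsin; Kofi is 5. Lucia is higher.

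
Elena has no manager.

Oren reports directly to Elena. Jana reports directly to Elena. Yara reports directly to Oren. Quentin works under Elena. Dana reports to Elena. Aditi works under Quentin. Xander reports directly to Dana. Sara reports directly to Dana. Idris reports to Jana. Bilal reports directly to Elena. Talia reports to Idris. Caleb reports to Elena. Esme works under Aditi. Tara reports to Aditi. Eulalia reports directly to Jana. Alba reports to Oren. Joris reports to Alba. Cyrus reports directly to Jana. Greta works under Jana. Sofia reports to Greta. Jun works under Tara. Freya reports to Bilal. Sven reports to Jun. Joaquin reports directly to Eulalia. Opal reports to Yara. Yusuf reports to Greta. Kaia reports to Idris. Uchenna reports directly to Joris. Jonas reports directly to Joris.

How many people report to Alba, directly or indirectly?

Alba directly manages Joris. Under Joris: Jonas, Uchenna (2). That's 3 in total.

3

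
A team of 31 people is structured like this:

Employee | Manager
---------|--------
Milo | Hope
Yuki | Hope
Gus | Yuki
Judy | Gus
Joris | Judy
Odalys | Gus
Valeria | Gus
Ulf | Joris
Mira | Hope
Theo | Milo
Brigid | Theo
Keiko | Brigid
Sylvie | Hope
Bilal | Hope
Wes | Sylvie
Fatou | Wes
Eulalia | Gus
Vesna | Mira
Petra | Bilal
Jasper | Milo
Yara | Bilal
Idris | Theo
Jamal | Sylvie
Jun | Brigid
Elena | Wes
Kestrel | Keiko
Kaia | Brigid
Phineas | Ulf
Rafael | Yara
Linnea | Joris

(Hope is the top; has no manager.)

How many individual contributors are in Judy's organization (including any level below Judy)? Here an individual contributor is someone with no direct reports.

The people in Judy's organization with no one reporting to them are Linnea, Phineas. That is 2.

2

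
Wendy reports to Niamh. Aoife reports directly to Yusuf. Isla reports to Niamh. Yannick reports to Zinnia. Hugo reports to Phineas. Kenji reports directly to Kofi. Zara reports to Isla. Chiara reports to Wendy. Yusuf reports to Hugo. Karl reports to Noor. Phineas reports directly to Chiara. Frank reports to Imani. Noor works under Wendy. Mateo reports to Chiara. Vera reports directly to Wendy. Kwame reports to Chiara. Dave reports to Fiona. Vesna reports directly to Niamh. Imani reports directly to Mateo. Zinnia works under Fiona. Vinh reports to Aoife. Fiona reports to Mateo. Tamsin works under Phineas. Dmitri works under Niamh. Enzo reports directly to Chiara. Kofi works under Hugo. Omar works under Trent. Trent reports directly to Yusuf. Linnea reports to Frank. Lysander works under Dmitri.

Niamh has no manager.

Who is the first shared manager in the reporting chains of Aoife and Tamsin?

Phineas

Aoife's chain of managers is Yusuf, Hugo, Phineas, Chiara, Wendy, Niamh. Tamsin's chain of managers is Phineas, Chiara, Wendy, Niamh. The first manager that appears in both chains is Phineas.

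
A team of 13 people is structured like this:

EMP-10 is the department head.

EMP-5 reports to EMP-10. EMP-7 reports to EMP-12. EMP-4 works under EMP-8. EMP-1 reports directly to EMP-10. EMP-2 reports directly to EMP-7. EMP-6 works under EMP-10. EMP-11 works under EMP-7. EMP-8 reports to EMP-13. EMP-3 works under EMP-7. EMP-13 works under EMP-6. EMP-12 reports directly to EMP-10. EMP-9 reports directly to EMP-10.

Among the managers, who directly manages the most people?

Direct-report counts: EMP-10 has 5; EMP-6 has 1; EMP-13 has 1; EMP-8 has 1; EMP-12 has 1; EMP-7 has 3. The largest is 5, held by EMP-10.

EMP-10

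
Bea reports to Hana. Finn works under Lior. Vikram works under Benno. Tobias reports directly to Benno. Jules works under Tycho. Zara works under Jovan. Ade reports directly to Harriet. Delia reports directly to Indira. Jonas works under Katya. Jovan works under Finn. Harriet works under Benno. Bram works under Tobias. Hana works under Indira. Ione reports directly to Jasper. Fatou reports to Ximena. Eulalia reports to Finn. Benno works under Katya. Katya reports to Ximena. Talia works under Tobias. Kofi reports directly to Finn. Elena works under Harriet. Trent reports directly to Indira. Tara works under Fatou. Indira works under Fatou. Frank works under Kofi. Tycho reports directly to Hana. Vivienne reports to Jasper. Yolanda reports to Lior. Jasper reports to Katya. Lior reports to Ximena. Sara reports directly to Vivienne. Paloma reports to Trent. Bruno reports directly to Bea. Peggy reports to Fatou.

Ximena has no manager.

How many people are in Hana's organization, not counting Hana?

Hana directly manages Tycho, Bea. Under Tycho: Jules (1). Under Bea: Bruno (1). So Hana's organization is 2 direct reports plus everyone under them: 2 + 2 = 4.

4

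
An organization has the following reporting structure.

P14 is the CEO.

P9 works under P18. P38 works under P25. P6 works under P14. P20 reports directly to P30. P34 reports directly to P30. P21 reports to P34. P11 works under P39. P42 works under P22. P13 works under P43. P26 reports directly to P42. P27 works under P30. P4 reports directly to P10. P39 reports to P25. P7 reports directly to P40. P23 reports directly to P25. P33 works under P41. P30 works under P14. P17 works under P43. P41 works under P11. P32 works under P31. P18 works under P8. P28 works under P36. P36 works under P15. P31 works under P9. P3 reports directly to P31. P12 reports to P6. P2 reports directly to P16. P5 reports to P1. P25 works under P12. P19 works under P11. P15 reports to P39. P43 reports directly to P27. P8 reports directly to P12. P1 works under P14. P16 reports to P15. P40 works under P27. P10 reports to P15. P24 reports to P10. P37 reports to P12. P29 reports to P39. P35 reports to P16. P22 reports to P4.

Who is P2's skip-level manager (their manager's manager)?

P2 reports to P16, and P16 reports to P15. So P2's skip-level manager is P15.

P15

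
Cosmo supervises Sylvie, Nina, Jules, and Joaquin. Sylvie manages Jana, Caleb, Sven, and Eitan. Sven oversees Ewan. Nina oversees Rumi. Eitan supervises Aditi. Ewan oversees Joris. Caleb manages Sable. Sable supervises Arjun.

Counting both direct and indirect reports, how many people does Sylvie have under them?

9

Sylvie directly manages Sven, Eitan, Caleb, Jana. Under Sven: Ewan, Joris (2). Under Eitan: Aditi (1). Under Caleb: Sable, Arjun (2). Jana has no reports. So Sylvie's organization is 4 direct reports plus everyone under them: 3 + 2 + 3 + 1 = 9.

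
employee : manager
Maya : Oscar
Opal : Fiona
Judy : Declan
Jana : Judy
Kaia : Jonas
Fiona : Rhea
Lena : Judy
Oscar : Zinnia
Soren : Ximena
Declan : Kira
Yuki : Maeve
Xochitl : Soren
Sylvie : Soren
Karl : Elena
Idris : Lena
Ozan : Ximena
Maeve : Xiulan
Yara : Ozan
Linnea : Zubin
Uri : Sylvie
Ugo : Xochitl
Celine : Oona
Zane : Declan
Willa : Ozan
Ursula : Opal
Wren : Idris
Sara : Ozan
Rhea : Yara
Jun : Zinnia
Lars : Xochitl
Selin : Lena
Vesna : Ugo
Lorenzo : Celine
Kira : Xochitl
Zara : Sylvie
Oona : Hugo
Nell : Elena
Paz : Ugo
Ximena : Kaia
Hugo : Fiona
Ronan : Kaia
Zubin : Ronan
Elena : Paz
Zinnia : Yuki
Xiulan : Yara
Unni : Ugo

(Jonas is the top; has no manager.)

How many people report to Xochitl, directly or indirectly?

Xochitl directly manages Ugo, Kira, Lars. Under Ugo: Vesna, Unni, Paz, Elena, Nell, Karl (6). Under Kira: Declan, Zane, Judy, Jana, Lena, Selin, Idris, Wren (8). Lars has no reports. So Xochitl's organization is 3 direct reports plus everyone under them: 7 + 9 + 1 = 17.

17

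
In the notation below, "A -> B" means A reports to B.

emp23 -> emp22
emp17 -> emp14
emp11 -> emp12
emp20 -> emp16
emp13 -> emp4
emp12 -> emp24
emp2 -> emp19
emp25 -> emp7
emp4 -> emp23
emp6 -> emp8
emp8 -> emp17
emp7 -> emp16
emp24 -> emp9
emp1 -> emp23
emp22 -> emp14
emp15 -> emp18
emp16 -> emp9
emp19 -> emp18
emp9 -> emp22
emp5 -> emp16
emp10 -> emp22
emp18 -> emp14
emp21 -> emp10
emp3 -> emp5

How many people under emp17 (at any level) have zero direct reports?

The only person in emp17's organization with no one reporting to them is emp6. That is 1.

1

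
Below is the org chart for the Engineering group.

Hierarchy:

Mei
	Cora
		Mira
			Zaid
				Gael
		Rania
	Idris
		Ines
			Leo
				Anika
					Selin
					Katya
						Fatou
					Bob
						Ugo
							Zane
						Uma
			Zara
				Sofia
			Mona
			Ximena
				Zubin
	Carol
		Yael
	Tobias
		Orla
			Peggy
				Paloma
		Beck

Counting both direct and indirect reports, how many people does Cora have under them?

Cora directly manages Mira, Rania. Under Mira: Zaid, Gael (2). Rania has no reports. So Cora's organization is 2 direct reports plus everyone under them: 3 + 1 = 4.

4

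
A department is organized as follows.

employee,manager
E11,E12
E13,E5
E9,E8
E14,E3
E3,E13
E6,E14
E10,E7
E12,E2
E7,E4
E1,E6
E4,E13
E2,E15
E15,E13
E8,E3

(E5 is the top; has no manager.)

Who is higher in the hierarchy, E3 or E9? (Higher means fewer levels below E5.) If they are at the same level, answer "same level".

E3 is 2 levels below E5; E9 is 4. E3 is higher.

E3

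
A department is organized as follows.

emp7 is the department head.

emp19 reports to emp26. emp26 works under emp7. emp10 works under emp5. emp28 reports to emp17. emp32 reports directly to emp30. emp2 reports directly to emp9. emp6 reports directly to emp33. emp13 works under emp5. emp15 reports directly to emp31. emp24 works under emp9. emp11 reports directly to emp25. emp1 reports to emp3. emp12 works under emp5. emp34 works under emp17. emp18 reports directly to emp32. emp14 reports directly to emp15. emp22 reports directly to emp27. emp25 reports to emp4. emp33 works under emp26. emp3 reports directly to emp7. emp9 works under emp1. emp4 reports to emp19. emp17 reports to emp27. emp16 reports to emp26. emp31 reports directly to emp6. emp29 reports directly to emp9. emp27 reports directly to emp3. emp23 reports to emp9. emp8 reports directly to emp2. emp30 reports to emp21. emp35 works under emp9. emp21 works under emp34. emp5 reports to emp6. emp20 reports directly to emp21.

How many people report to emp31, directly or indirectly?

emp31 directly manages emp15. Under emp15: emp14 (1). That's 2 in total.

2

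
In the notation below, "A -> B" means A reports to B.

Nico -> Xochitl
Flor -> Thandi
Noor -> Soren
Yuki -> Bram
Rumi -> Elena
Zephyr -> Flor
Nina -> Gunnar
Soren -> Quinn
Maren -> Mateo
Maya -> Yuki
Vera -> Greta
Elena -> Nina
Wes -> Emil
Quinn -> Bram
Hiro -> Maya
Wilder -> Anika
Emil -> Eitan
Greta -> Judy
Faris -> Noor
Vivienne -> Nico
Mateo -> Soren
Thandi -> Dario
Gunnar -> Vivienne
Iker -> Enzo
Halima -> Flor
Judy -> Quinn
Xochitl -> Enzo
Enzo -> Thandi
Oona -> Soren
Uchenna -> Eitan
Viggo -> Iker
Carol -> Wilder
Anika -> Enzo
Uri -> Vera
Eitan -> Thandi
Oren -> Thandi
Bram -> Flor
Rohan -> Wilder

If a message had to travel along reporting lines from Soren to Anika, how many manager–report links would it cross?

Soren is 4 levels below Thandi, and Anika is 2 levels below Thandi (their lowest common manager). The shortest path runs up from Soren to Thandi and back down to Anika: 4 + 2 = 6 links.

6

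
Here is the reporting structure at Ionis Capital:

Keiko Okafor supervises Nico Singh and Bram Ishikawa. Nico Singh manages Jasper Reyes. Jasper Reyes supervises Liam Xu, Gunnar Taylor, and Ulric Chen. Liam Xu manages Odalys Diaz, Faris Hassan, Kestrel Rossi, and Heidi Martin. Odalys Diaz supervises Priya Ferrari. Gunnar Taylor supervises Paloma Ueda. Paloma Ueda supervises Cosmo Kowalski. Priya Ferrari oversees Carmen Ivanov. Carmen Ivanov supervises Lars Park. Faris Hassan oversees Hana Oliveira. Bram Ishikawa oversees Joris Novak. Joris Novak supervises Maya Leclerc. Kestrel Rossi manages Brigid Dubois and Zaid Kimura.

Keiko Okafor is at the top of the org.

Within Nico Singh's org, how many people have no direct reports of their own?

The people in Nico Singh's organization with no one reporting to them are Ulric Chen, Cosmo Kowalski, Zaid Kimura, Brigid Dubois, Heidi Martin, Hana Oliveira, Lars Park. That is 7.

7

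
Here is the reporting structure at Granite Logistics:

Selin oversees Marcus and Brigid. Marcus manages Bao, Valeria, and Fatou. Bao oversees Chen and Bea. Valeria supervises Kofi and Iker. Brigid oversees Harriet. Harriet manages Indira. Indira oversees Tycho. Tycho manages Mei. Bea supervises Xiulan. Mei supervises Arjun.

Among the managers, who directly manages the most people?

Marcus

Direct-report counts: Selin has 2; Brigid has 1; Harriet has 1; Indira has 1; Tycho has 1; Mei has 1; Marcus has 3; Valeria has 2; Bao has 2; Bea has 1. The largest is 3, held by Marcus.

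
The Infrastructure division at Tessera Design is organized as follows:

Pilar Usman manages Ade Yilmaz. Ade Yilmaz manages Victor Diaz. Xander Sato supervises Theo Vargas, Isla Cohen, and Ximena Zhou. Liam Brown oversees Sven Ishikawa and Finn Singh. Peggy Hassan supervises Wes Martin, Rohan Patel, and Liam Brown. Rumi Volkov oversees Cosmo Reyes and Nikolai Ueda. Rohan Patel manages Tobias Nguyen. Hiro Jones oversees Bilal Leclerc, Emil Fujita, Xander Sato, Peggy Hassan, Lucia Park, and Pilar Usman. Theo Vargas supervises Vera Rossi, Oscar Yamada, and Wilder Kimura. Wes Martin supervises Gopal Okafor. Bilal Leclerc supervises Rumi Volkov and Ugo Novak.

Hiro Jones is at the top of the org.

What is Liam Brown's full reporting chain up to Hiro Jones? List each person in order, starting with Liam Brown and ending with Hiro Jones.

Liam Brown -> Peggy Hassan -> Hiro Jones

Liam Brown reports to Peggy Hassan. Peggy Hassan reports to Hiro Jones. Hiro Jones is at the top.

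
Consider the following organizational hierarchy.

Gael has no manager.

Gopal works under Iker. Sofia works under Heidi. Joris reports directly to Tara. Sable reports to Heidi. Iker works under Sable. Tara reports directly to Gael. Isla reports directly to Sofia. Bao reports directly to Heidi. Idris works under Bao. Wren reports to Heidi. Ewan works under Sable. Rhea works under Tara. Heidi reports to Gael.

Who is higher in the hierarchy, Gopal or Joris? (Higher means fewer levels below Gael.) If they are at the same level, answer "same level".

Joris

Gopal is 4 levels below Gael; Joris is 2. Joris is higher.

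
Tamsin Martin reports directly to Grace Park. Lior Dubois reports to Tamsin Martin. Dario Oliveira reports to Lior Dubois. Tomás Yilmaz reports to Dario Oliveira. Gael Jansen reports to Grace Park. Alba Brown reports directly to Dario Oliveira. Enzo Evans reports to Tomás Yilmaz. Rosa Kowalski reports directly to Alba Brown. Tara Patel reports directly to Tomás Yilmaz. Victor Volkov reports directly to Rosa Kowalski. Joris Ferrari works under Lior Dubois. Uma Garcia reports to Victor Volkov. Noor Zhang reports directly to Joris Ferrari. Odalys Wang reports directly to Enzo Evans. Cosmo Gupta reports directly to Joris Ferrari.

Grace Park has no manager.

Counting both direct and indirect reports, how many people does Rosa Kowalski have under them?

Rosa Kowalski directly manages Victor Volkov. Under Victor Volkov: Uma Garcia (1). That's 2 in total.

2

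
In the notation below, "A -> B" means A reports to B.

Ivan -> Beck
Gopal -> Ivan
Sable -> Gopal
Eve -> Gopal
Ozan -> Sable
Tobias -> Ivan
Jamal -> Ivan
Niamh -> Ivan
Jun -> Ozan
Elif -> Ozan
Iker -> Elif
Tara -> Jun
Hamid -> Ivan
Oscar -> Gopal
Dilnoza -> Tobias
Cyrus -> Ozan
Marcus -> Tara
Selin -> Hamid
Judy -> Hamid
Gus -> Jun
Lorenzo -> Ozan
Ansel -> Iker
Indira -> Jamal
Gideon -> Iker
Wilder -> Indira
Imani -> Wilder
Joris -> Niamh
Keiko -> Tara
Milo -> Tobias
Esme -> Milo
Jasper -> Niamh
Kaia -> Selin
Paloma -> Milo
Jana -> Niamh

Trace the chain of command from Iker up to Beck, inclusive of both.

Iker -> Elif -> Ozan -> Sable -> Gopal -> Ivan -> Beck

Iker reports to Elif. Elif reports to Ozan. Ozan reports to Sable. Sable reports to Gopal. Gopal reports to Ivan. Ivan reports to Beck. Beck is at the top.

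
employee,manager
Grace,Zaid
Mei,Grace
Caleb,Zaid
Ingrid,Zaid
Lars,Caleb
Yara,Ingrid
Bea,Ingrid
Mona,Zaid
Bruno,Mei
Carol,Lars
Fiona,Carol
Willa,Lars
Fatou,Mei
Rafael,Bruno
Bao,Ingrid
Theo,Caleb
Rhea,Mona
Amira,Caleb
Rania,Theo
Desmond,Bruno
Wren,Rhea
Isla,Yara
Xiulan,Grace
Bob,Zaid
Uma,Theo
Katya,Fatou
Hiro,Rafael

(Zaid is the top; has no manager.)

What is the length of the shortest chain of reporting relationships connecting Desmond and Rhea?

Desmond is 4 levels below Zaid, and Rhea is 2 levels below Zaid (their lowest common manager). The shortest path runs up from Desmond to Zaid and back down to Rhea: 4 + 2 = 6 links.

6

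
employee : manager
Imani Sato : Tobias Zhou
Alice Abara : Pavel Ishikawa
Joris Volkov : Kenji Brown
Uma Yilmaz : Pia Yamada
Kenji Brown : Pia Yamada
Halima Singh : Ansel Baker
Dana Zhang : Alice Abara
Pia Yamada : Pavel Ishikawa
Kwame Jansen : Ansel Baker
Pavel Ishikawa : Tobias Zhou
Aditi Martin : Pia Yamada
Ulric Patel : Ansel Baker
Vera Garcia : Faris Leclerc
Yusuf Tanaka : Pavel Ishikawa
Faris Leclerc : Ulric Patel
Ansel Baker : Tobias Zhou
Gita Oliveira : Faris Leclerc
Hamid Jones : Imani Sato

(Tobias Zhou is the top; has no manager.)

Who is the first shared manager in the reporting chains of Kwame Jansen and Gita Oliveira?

Kwame Jansen's chain of managers is Ansel Baker, Tobias Zhou. Gita Oliveira's chain of managers is Faris Leclerc, Ulric Patel, Ansel Baker, Tobias Zhou. The first manager that appears in both chains is Ansel Baker.

Ansel Baker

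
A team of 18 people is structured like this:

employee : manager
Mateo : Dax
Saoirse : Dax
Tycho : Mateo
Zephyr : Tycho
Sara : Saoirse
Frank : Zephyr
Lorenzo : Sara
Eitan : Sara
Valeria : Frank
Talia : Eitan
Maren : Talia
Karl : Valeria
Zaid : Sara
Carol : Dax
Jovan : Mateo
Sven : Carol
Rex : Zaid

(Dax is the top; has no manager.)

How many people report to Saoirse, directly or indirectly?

Saoirse directly manages Sara. Under Sara: Zaid, Rex, Eitan, Talia, Maren, Lorenzo (6). That's 7 in total.

7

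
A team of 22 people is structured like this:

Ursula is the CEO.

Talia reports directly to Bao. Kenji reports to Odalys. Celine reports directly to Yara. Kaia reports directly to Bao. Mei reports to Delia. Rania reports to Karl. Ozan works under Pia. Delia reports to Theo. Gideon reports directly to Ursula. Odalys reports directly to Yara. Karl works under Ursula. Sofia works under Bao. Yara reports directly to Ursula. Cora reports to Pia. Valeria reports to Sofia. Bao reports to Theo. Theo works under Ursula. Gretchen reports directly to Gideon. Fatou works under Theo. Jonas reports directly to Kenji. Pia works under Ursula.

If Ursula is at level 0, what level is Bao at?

Chain from Bao up to Ursula: Bao → Theo → Ursula. That is 2 steps up, so Bao is 2 levels below Ursula.

2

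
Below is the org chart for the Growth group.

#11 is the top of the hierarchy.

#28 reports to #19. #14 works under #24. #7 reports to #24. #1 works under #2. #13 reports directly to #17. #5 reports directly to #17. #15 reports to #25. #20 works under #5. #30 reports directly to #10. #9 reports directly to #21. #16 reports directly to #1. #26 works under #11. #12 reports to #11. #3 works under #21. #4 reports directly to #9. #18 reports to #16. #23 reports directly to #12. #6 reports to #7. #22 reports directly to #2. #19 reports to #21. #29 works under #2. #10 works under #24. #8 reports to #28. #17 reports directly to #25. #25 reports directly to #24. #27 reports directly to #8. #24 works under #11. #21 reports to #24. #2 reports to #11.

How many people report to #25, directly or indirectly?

#25 directly manages #17, #15. Under #17: #13, #5, #20 (3). #15 has no reports. So #25's organization is 2 direct reports plus everyone under them: 4 + 1 = 5.

5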